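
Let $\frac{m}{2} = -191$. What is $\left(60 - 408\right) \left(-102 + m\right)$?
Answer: $168432$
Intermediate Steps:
$m = -382$ ($m = 2 \left(-191\right) = -382$)
$\left(60 - 408\right) \left(-102 + m\right) = \left(60 - 408\right) \left(-102 - 382\right) = \left(-348\right) \left(-484\right) = 168432$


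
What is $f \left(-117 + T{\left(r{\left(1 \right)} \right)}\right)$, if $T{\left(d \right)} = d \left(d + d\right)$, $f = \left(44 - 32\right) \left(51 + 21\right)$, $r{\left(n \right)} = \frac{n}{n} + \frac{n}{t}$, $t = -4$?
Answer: $-100116$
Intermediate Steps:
$r{\left(n \right)} = 1 - \frac{n}{4}$ ($r{\left(n \right)} = \frac{n}{n} + \frac{n}{-4} = 1 + n \left(- \frac{1}{4}\right) = 1 - \frac{n}{4}$)
$f = 864$ ($f = 12 \cdot 72 = 864$)
$T{\left(d \right)} = 2 d^{2}$ ($T{\left(d \right)} = d 2 d = 2 d^{2}$)
$f \left(-117 + T{\left(r{\left(1 \right)} \right)}\right) = 864 \left(-117 + 2 \left(1 - \frac{1}{4}\right)^{2}\right) = 864 \left(-117 + 2 \left(\frac{3}{4}\right)^{2}\right) = 864 \left(-117 + 2 \cdot \frac{9}{16}\right) = 864 \left(-117 + \frac{9}{8}\right) = 864 \left(- \frac{927}{8}\right) = -100116$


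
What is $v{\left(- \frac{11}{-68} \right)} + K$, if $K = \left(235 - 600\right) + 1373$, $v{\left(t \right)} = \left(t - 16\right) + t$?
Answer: $\frac{33739}{34} \approx 992.32$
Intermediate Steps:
$v{\left(t \right)} = -16 + 2 t$ ($v{\left(t \right)} = \left(-16 + t\right) + t = -16 + 2 t$)
$K = 1008$ ($K = -365 + 1373 = 1008$)
$v{\left(- \frac{11}{-68} \right)} + K = \left(-16 + 2 \left(- \frac{11}{-68}\right)\right) + 1008 = \left(-16 + 2 \left(\left(-11\right) \left(- \frac{1}{68}\right)\right)\right) + 1008 = \left(-16 + 2 \cdot \frac{11}{68}\right) + 1008 = \left(-16 + \frac{11}{34}\right) + 1008 = - \frac{533}{34} + 1008 = \frac{33739}{34}$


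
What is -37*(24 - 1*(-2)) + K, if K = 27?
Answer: -935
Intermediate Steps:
-37*(24 - 1*(-2)) + K = -37*(24 - 1*(-2)) + 27 = -37*(24 + 2) + 27 = -37*26 + 27 = -962 + 27 = -935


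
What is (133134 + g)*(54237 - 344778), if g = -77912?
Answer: -16044255102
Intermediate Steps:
(133134 + g)*(54237 - 344778) = (133134 - 77912)*(54237 - 344778) = 55222*(-290541) = -16044255102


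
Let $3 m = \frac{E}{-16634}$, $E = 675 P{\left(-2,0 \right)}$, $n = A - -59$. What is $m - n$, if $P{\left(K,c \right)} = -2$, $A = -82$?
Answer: $\frac{191516}{8317} \approx 23.027$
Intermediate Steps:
$n = -23$ ($n = -82 - -59 = -82 + 59 = -23$)
$E = -1350$ ($E = 675 \left(-2\right) = -1350$)
$m = \frac{225}{8317}$ ($m = \frac{\left(-1350\right) \frac{1}{-16634}}{3} = \frac{\left(-1350\right) \left(- \frac{1}{16634}\right)}{3} = \frac{1}{3} \cdot \frac{675}{8317} = \frac{225}{8317} \approx 0.027053$)
$m - n = \frac{225}{8317} - -23 = \frac{225}{8317} + 23 = \frac{191516}{8317}$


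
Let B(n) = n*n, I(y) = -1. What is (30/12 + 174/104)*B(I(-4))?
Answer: 217/52 ≈ 4.1731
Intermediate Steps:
B(n) = n²
(30/12 + 174/104)*B(I(-4)) = (30/12 + 174/104)*(-1)² = (30*(1/12) + 174*(1/104))*1 = (5/2 + 87/52)*1 = (217/52)*1 = 217/52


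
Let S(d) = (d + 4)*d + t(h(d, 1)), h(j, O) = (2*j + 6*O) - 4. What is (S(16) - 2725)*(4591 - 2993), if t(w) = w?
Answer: -3788858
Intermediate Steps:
h(j, O) = -4 + 2*j + 6*O
S(d) = 2 + 2*d + d*(4 + d) (S(d) = (d + 4)*d + (-4 + 2*d + 6*1) = (4 + d)*d + (-4 + 2*d + 6) = d*(4 + d) + (2 + 2*d) = 2 + 2*d + d*(4 + d))
(S(16) - 2725)*(4591 - 2993) = ((2 + 16² + 6*16) - 2725)*(4591 - 2993) = ((2 + 256 + 96) - 2725)*1598 = (354 - 2725)*1598 = -2371*1598 = -3788858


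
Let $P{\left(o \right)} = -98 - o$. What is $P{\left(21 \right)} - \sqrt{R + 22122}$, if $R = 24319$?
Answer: $-119 - \sqrt{46441} \approx -334.5$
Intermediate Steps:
$P{\left(21 \right)} - \sqrt{R + 22122} = \left(-98 - 21\right) - \sqrt{24319 + 22122} = \left(-98 - 21\right) - \sqrt{46441} = -119 - \sqrt{46441}$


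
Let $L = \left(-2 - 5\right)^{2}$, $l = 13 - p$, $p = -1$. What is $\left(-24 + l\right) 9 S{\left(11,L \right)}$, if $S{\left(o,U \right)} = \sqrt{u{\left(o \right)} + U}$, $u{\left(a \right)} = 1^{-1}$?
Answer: $- 450 \sqrt{2} \approx -636.4$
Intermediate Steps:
$l = 14$ ($l = 13 - -1 = 13 + 1 = 14$)
$L = 49$ ($L = \left(-7\right)^{2} = 49$)
$u{\left(a \right)} = 1$
$S{\left(o,U \right)} = \sqrt{1 + U}$
$\left(-24 + l\right) 9 S{\left(11,L \right)} = \left(-24 + 14\right) 9 \sqrt{1 + 49} = \left(-10\right) 9 \sqrt{50} = - 90 \cdot 5 \sqrt{2} = - 450 \sqrt{2}$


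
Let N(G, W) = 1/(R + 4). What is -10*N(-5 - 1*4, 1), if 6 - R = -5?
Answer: -⅔ ≈ -0.66667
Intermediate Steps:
R = 11 (R = 6 - 1*(-5) = 6 + 5 = 11)
N(G, W) = 1/15 (N(G, W) = 1/(11 + 4) = 1/15)
-10*N(-5 - 1*4, 1) = -10*1/15 = -⅔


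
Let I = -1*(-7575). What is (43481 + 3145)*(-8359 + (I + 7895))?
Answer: 331557486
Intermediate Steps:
I = 7575
(43481 + 3145)*(-8359 + (I + 7895)) = (43481 + 3145)*(-8359 + (7575 + 7895)) = 46626*(-8359 + 15470) = 46626*7111 = 331557486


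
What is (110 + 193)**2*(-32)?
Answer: -2937888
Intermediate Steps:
(110 + 193)**2*(-32) = 303**2*(-32) = 91809*(-32) = -2937888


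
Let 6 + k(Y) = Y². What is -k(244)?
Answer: -59530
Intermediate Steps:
k(Y) = -6 + Y²
-k(244) = -(-6 + 244²) = -(-6 + 59536) = -1*59530 = -59530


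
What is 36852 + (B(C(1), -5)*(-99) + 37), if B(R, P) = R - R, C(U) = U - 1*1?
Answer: 36889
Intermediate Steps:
C(U) = -1 + U (C(U) = U - 1 = -1 + U)
B(R, P) = 0
36852 + (B(C(1), -5)*(-99) + 37) = 36852 + (0*(-99) + 37) = 36852 + (0 + 37) = 36852 + 37 = 36889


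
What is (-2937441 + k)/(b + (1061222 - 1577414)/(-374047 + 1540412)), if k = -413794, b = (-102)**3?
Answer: 3908763210775/1237756385112 ≈ 3.1579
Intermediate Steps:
b = -1061208
(-2937441 + k)/(b + (1061222 - 1577414)/(-374047 + 1540412)) = (-2937441 - 413794)/(-1061208 + (1061222 - 1577414)/(-374047 + 1540412)) = -3351235/(-1061208 - 516192/1166365) = -3351235/(-1237756385112/1166365) = -3351235*(-1166365/1237756385112) = 3908763210775/1237756385112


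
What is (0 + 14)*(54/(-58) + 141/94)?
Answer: 231/29 ≈ 7.9655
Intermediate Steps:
(0 + 14)*(54/(-58) + 141/94) = 14*(54*(-1/58) + 141*(1/94)) = 14*(-27/29 + 3/2) = 14*(33/58) = 231/29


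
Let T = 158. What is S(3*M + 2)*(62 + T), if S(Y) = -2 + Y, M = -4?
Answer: -2640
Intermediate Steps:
S(3*M + 2)*(62 + T) = (-2 + (3*(-4) + 2))*(62 + 158) = (-2 + (-12 + 2))*220 = (-2 - 10)*220 = -12*220 = -2640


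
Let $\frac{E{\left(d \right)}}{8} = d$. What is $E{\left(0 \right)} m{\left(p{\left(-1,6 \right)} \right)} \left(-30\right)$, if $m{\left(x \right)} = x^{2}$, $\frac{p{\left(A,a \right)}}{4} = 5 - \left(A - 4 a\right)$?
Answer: $0$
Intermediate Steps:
$E{\left(d \right)} = 8 d$
$p{\left(A,a \right)} = 20 - 4 A + 16 a$ ($p{\left(A,a \right)} = 4 \left(5 - \left(A - 4 a\right)\right) = 4 \left(5 - A + 4 a\right) = 20 - 4 A + 16 a$)
$E{\left(0 \right)} m{\left(p{\left(-1,6 \right)} \right)} \left(-30\right) = 8 \cdot 0 \left(20 - -4 + 16 \cdot 6\right)^{2} \left(-30\right) = 0 \left(20 + 4 + 96\right)^{2} \left(-30\right) = 0 \cdot 120^{2} \left(-30\right) = 0 \cdot 14400 \left(-30\right) = 0 \left(-30\right) = 0$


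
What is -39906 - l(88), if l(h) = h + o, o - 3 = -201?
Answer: -39796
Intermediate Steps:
o = -198 (o = 3 - 201 = -198)
l(h) = -198 + h (l(h) = h - 198 = -198 + h)
-39906 - l(88) = -39906 - (-198 + 88) = -39906 - 1*(-110) = -39906 + 110 = -39796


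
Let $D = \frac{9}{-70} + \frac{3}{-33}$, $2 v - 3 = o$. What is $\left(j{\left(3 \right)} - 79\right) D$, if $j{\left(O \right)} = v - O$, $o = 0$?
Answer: $\frac{3887}{220} \approx 17.668$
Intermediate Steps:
$v = \frac{3}{2}$ ($v = \frac{3}{2} + \frac{1}{2} \cdot 0 = \frac{3}{2} + 0 = \frac{3}{2} \approx 1.5$)
$D = - \frac{169}{770}$ ($D = 9 \left(- \frac{1}{70}\right) + 3 \left(- \frac{1}{33}\right) = - \frac{9}{70} - \frac{1}{11} = - \frac{169}{770} \approx -0.21948$)
$j{\left(O \right)} = \frac{3}{2} - O$
$\left(j{\left(3 \right)} - 79\right) D = \left(\left(\frac{3}{2} - 3\right) - 79\right) \left(- \frac{169}{770}\right) = \left(- \frac{3}{2} - 79\right) \left(- \frac{169}{770}\right) = \left(- \frac{161}{2}\right) \left(- \frac{169}{770}\right) = \frac{3887}{220}$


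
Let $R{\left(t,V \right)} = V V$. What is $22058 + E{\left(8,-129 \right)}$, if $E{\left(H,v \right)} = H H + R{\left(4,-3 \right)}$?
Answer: $22131$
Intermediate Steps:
$R{\left(t,V \right)} = V^{2}$
$E{\left(H,v \right)} = 9 + H^{2}$ ($E{\left(H,v \right)} = H H + \left(-3\right)^{2} = H^{2} + 9 = 9 + H^{2}$)
$22058 + E{\left(8,-129 \right)} = 22058 + \left(9 + 8^{2}\right) = 22058 + \left(9 + 64\right) = 22058 + 73 = 22131$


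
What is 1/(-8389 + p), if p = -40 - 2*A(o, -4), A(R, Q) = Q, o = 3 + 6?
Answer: -1/8421 ≈ -0.00011875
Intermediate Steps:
o = 9
p = -32 (p = -40 - 2*(-4) = -40 + 8 = -32)
1/(-8389 + p) = 1/(-8389 - 32) = 1/(-8421) = -1/8421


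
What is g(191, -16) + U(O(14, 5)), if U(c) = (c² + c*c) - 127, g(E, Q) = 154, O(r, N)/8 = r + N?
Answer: 46235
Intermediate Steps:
O(r, N) = 8*N + 8*r (O(r, N) = 8*(r + N) = 8*(N + r) = 8*N + 8*r)
U(c) = -127 + 2*c² (U(c) = (c² + c²) - 127 = 2*c² - 127 = -127 + 2*c²)
g(191, -16) + U(O(14, 5)) = 154 + (-127 + 2*(8*5 + 8*14)²) = 154 + (-127 + 2*(40 + 112)²) = 154 + (-127 + 2*152²) = 154 + (-127 + 2*23104) = 154 + (-127 + 46208) = 154 + 46081 = 46235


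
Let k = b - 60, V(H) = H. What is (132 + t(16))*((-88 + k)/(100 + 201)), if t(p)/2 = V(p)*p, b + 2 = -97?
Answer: -22724/43 ≈ -528.46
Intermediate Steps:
b = -99 (b = -2 - 97 = -99)
t(p) = 2*p**2 (t(p) = 2*(p*p) = 2*p**2)
k = -159 (k = -99 - 60 = -159)
(132 + t(16))*((-88 + k)/(100 + 201)) = (132 + 2*16**2)*((-88 - 159)/(100 + 201)) = (132 + 2*256)*(-247/301) = (132 + 512)*(-247*1/301) = 644*(-247/301) = -22724/43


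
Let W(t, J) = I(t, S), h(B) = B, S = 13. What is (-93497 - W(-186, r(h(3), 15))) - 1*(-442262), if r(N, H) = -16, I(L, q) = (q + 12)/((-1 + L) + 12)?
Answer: 2441356/7 ≈ 3.4877e+5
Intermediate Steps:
I(L, q) = (12 + q)/(11 + L)
W(t, J) = 25/(11 + t) (W(t, J) = (12 + 13)/(11 + t) = 25/(11 + t))
(-93497 - W(-186, r(h(3), 15))) - 1*(-442262) = (-93497 - 25/(11 - 186)) - 1*(-442262) = (-93497 - 25/(-175)) + 442262 = (-93497 - 25*(-1)/175) + 442262 = (-93497 - 1*(-⅐)) + 442262 = (-93497 + ⅐) + 442262 = -654478/7 + 442262 = 2441356/7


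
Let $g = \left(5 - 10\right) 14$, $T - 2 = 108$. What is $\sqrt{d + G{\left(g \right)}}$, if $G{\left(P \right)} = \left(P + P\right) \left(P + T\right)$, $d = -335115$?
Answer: $i \sqrt{340715} \approx 583.71 i$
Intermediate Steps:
$T = 110$ ($T = 2 + 108 = 110$)
$g = -70$ ($g = \left(-5\right) 14 = -70$)
$G{\left(P \right)} = 2 P \left(110 + P\right)$ ($G{\left(P \right)} = \left(P + P\right) \left(P + 110\right) = 2 P \left(110 + P\right)$)
$\sqrt{d + G{\left(g \right)}} = \sqrt{-335115 + 2 \left(-70\right) \left(110 - 70\right)} = \sqrt{-335115 + 2 \left(-70\right) 40} = \sqrt{-335115 - 5600} = \sqrt{-340715} = i \sqrt{340715}$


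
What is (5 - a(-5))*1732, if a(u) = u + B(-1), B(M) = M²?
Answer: 15588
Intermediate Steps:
a(u) = 1 + u (a(u) = u + (-1)² = u + 1 = 1 + u)
(5 - a(-5))*1732 = (5 - (1 - 5))*1732 = (5 - 1*(-4))*1732 = (5 + 4)*1732 = 9*1732 = 15588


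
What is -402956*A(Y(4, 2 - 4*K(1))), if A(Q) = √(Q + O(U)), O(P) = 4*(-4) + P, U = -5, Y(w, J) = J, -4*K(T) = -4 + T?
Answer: -402956*I*√22 ≈ -1.89e+6*I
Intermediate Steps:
K(T) = 1 - T/4 (K(T) = -(-4 + T)/4 = 1 - T/4)
O(P) = -16 + P
A(Q) = √(-21 + Q) (A(Q) = √(Q + (-16 - 5)) = √(Q - 21) = √(-21 + Q))
-402956*A(Y(4, 2 - 4*K(1))) = -402956*√(-21 + (2 - 4*(1 - ¼*1))) = -402956*√(-21 + (2 - 4*(1 - ¼))) = -402956*√(-21 + (2 - 4*¾)) = -402956*√(-21 + (2 - 3)) = -402956*√(-21 - 1) = -402956*I*√22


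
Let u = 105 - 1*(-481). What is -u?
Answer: -586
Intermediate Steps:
u = 586 (u = 105 + 481 = 586)
-u = -1*586 = -586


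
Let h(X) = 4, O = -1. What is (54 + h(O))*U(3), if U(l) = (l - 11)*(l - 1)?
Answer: -928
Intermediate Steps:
U(l) = (-1 + l)*(-11 + l) (U(l) = (-11 + l)*(-1 + l) = (-1 + l)*(-11 + l))
(54 + h(O))*U(3) = (54 + 4)*(11 + 3**2 - 12*3) = 58*(11 + 9 - 36) = 58*(-16) = -928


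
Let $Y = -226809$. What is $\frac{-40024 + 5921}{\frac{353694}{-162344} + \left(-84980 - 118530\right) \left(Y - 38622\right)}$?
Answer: $- \frac{2768208716}{4384737959836473} \approx -6.3133 \cdot 10^{-7}$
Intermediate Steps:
$\frac{-40024 + 5921}{\frac{353694}{-162344} + \left(-84980 - 118530\right) \left(Y - 38622\right)} = \frac{-40024 + 5921}{\frac{353694}{-162344} + \left(-84980 - 118530\right) \left(-226809 - 38622\right)} = - \frac{34103}{353694 \left(- \frac{1}{162344}\right) - -54017862810} = - \frac{34103}{- \frac{176847}{81172} + 54017862810} = - \frac{34103}{\frac{4384737959836473}{81172}} = \left(-34103\right) \frac{81172}{4384737959836473} = - \frac{2768208716}{4384737959836473}$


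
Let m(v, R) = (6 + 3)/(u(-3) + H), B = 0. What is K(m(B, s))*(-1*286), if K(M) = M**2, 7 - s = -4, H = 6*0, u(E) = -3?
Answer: -2574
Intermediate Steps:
H = 0
s = 11 (s = 7 - 1*(-4) = 7 + 4 = 11)
m(v, R) = -3 (m(v, R) = (6 + 3)/(-3 + 0) = 9/(-3) = 9*(-1/3) = -3)
K(m(B, s))*(-1*286) = (-3)**2*(-1*286) = 9*(-286) = -2574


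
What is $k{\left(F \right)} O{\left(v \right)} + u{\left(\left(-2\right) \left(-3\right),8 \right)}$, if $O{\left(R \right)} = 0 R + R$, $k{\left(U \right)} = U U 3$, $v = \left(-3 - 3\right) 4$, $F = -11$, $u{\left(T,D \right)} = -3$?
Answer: $-8715$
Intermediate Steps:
$v = -24$ ($v = \left(-6\right) 4 = -24$)
$k{\left(U \right)} = 3 U^{2}$ ($k{\left(U \right)} = U^{2} \cdot 3 = 3 U^{2}$)
$O{\left(R \right)} = R$ ($O{\left(R \right)} = 0 + R = R$)
$k{\left(F \right)} O{\left(v \right)} + u{\left(\left(-2\right) \left(-3\right),8 \right)} = 3 \left(-11\right)^{2} \left(-24\right) - 3 = 3 \cdot 121 \left(-24\right) - 3 = 363 \left(-24\right) - 3 = -8712 - 3 = -8715$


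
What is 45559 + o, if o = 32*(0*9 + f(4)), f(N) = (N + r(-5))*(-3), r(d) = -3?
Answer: 45463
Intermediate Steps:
f(N) = 9 - 3*N (f(N) = (N - 3)*(-3) = (-3 + N)*(-3) = 9 - 3*N)
o = -96 (o = 32*(0*9 + (9 - 3*4)) = 32*(0 + (9 - 12)) = 32*(0 - 3) = 32*(-3) = -96)
45559 + o = 45559 - 96 = 45463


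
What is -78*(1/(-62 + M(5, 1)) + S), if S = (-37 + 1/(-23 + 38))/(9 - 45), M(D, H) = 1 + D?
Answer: -99073/1260 ≈ -78.629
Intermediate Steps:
S = 277/270 (S = (-37 + 1/15)/(-36) = (-37 + 1/15)*(-1/36) = -554/15*(-1/36) = 277/270 ≈ 1.0259)
-78*(1/(-62 + M(5, 1)) + S) = -78*(1/(-62 + (1 + 5)) + 277/270) = -78*(1/(-62 + 6) + 277/270) = -78*(1/(-56) + 277/270) = -78*(-1/56 + 277/270) = -78*7621/7560 = -99073/1260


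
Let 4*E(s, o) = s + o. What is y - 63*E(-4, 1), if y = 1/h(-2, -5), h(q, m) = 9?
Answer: 1705/36 ≈ 47.361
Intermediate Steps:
E(s, o) = o/4 + s/4 (E(s, o) = (s + o)/4 = (o + s)/4 = o/4 + s/4)
y = ⅑ (y = 1/9 = ⅑ ≈ 0.11111)
y - 63*E(-4, 1) = ⅑ - 63*((¼)*1 + (¼)*(-4)) = ⅑ - 63*(¼ - 1) = ⅑ - 63*(-¾) = ⅑ + 189/4 = 1705/36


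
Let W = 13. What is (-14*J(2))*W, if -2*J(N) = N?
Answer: 182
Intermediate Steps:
J(N) = -N/2
(-14*J(2))*W = -(-7)*2*13 = -14*(-1)*13 = 14*13 = 182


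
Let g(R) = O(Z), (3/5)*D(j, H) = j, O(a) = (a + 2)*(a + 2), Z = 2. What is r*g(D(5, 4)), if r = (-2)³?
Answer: -128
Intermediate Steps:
r = -8
O(a) = (2 + a)² (O(a) = (2 + a)*(2 + a) = (2 + a)²)
D(j, H) = 5*j/3
g(R) = 16 (g(R) = (2 + 2)² = 4² = 16)
r*g(D(5, 4)) = -8*16 = -128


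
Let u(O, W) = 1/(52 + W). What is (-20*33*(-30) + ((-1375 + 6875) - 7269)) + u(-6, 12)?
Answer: 1153985/64 ≈ 18031.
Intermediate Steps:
(-20*33*(-30) + ((-1375 + 6875) - 7269)) + u(-6, 12) = (-20*33*(-30) + ((-1375 + 6875) - 7269)) + 1/(52 + 12) = (-660*(-30) + (5500 - 7269)) + 1/64 = (19800 - 1769) + 1/64 = 18031 + 1/64 = 1153985/64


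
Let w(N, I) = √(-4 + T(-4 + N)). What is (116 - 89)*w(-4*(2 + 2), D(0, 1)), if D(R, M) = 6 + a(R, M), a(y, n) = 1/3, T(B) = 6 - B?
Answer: 27*√22 ≈ 126.64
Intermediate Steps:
a(y, n) = ⅓
D(R, M) = 19/3 (D(R, M) = 6 + ⅓ = 19/3)
w(N, I) = √(6 - N) (w(N, I) = √(-4 + (6 - (-4 + N))) = √(-4 + (6 + (4 - N))) = √(-4 + (10 - N)) = √(6 - N))
(116 - 89)*w(-4*(2 + 2), D(0, 1)) = (116 - 89)*√(6 - (-4)*(2 + 2)) = 27*√(6 - (-4)*4) = 27*√(6 - 1*(-16)) = 27*√(6 + 16) = 27*√22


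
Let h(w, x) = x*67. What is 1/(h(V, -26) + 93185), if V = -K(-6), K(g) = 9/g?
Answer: 1/91443 ≈ 1.0936e-5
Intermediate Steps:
V = 3/2 (V = -9/(-6) = -9*(-1)/6 = -1*(-3/2) = 3/2 ≈ 1.5000)
h(w, x) = 67*x
1/(h(V, -26) + 93185) = 1/(67*(-26) + 93185) = 1/(-1742 + 93185) = 1/91443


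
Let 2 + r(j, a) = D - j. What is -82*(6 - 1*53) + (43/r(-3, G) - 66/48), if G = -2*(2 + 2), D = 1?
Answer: 30993/8 ≈ 3874.1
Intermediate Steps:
G = -8 (G = -2*4 = -8)
r(j, a) = -1 - j (r(j, a) = -2 + (1 - j) = -1 - j)
-82*(6 - 1*53) + (43/r(-3, G) - 66/48) = -82*(6 - 1*53) + (43/(-1 - 1*(-3)) - 66/48) = -82*(6 - 53) + (43/(-1 + 3) - 66*1/48) = -82*(-47) + (43/2 - 11/8) = 3854 + (43*(½) - 11/8) = 3854 + (43/2 - 11/8) = 3854 + 161/8 = 30993/8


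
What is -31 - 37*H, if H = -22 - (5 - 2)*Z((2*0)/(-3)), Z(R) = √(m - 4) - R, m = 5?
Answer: 894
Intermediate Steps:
Z(R) = 1 - R (Z(R) = √(5 - 4) - R = √1 - R = 1 - R)
H = -25 (H = -22 - (5 - 2)*(1 - 2*0/(-3)) = -22 - 3*(1 - 0*(-1)/3) = -22 - 3*(1 - 1*0) = -22 - 3*(1 + 0) = -22 - 3 = -25)
-31 - 37*H = -31 - 37*(-25) = -31 + 925 = 894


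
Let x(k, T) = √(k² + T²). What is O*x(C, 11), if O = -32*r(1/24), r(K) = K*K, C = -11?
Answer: -11*√2/18 ≈ -0.86424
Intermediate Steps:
x(k, T) = √(T² + k²)
r(K) = K²
O = -1/18 (O = -32*(1/24)² = -32*1/576 = -1/18 ≈ -0.055556)
O*x(C, 11) = -√(11² + (-11)²)/18 = -√(121 + 121)/18 = -11*√2/18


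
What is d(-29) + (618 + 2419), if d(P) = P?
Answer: 3008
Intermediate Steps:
d(-29) + (618 + 2419) = -29 + (618 + 2419) = -29 + 3037 = 3008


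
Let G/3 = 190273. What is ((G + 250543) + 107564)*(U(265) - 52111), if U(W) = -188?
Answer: -48581900874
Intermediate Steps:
G = 570819 (G = 3*190273 = 570819)
((G + 250543) + 107564)*(U(265) - 52111) = ((570819 + 250543) + 107564)*(-188 - 52111) = (821362 + 107564)*(-52299) = 928926*(-52299) = -48581900874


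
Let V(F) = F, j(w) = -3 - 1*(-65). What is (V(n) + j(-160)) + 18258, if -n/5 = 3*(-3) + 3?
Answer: 18350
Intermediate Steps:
n = 30 (n = -5*(3*(-3) + 3) = -5*(-9 + 3) = -5*(-6) = 30)
j(w) = 62 (j(w) = -3 + 65 = 62)
(V(n) + j(-160)) + 18258 = (30 + 62) + 18258 = 92 + 18258 = 18350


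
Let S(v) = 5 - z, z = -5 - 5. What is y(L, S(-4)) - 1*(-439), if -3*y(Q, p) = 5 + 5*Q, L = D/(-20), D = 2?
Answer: 875/2 ≈ 437.50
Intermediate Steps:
z = -10
S(v) = 15 (S(v) = 5 - 1*(-10) = 5 + 10 = 15)
L = -⅒ (L = 2/(-20) = 2*(-1/20) = -⅒ ≈ -0.10000)
y(Q, p) = -5/3 - 5*Q/3 (y(Q, p) = -(5 + 5*Q)/3 = -5/3 - 5*Q/3)
y(L, S(-4)) - 1*(-439) = (-5/3 - 5/3*(-⅒)) - 1*(-439) = (-5/3 + ⅙) + 439 = -3/2 + 439 = 875/2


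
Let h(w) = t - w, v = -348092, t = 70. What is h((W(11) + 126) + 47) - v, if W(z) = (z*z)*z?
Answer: 346658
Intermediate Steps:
W(z) = z³ (W(z) = z²*z = z³)
h(w) = 70 - w
h((W(11) + 126) + 47) - v = (70 - ((11³ + 126) + 47)) - 1*(-348092) = (70 - ((1331 + 126) + 47)) + 348092 = (70 - (1457 + 47)) + 348092 = (70 - 1*1504) + 348092 = (70 - 1504) + 348092 = -1434 + 348092 = 346658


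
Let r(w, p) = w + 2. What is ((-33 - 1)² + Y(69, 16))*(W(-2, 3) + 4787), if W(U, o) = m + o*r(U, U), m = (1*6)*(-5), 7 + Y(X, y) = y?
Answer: 5541905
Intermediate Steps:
r(w, p) = 2 + w
Y(X, y) = -7 + y
m = -30 (m = 6*(-5) = -30)
W(U, o) = -30 + o*(2 + U)
((-33 - 1)² + Y(69, 16))*(W(-2, 3) + 4787) = ((-33 - 1)² + (-7 + 16))*((-30 + 3*(2 - 2)) + 4787) = ((-34)² + 9)*((-30 + 3*0) + 4787) = (1156 + 9)*((-30 + 0) + 4787) = 1165*(-30 + 4787) = 1165*4757 = 5541905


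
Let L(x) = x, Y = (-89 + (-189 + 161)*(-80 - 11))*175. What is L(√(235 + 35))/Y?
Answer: 3*√30/430325 ≈ 3.8184e-5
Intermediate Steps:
Y = 430325 (Y = (-89 - 28*(-91))*175 = (-89 + 2548)*175 = 2459*175 = 430325)
L(√(235 + 35))/Y = √(235 + 35)/430325 = √270*(1/430325) = (3*√30)*(1/430325) = 3*√30/430325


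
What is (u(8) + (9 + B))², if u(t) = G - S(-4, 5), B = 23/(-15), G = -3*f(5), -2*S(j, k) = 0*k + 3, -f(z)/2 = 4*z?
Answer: 14969161/900 ≈ 16632.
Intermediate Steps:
f(z) = -8*z
S(j, k) = -3/2 (S(j, k) = -(0*k + 3)/2 = -(0 + 3)/2 = -½*3 = -3/2)
G = 120 (G = -(-24)*5 = -3*(-40) = 120)
B = -23/15 (B = 23*(-1/15) = -23/15 ≈ -1.5333)
u(t) = 243/2 (u(t) = 120 - 1*(-3/2) = 120 + 3/2 = 243/2)
(u(8) + (9 + B))² = (243/2 + (9 - 23/15))² = (243/2 + 112/15)² = (3869/30)² = 14969161/900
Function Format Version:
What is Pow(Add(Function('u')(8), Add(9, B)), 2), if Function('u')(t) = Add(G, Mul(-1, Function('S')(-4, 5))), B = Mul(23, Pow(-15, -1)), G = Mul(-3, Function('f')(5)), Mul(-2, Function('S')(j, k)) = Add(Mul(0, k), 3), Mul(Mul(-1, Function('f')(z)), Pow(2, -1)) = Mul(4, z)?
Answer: Rational(14969161, 900) ≈ 16632.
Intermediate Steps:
Function('f')(z) = Mul(-8, z) (Function('f')(z) = Mul(-2, Mul(4, z)) = Mul(-8, z))
Function('S')(j, k) = Rational(-3, 2) (Function('S')(j, k) = Mul(Rational(-1, 2), Add(Mul(0, k), 3)) = Mul(Rational(-1, 2), Add(0, 3)) = Mul(Rational(-1, 2), 3) = Rational(-3, 2))
G = 120 (G = Mul(-3, Mul(-8, 5)) = Mul(-3, -40) = 120)
B = Rational(-23, 15) (B = Mul(23, Rational(-1, 15)) = Rational(-23, 15) ≈ -1.5333)
Function('u')(t) = Rational(243, 2) (Function('u')(t) = Add(120, Mul(-1, Rational(-3, 2))) = Add(120, Rational(3, 2)) = Rational(243, 2))
Pow(Add(Function('u')(8), Add(9, B)), 2) = Pow(Add(Rational(243, 2), Add(9, Rational(-23, 15))), 2) = Pow(Add(Rational(243, 2), Rational(112, 15)), 2) = Pow(Rational(3869, 30), 2) = Rational(14969161, 900)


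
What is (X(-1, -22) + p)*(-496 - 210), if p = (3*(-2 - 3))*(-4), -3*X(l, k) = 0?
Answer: -42360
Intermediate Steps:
X(l, k) = 0 (X(l, k) = -⅓*0 = 0)
p = 60 (p = (3*(-5))*(-4) = -15*(-4) = 60)
(X(-1, -22) + p)*(-496 - 210) = (0 + 60)*(-496 - 210) = 60*(-706) = -42360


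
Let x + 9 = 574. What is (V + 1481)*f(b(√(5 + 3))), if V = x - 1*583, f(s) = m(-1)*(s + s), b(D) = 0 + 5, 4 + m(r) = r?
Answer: -73150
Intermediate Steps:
x = 565 (x = -9 + 574 = 565)
m(r) = -4 + r
b(D) = 5
f(s) = -10*s (f(s) = (-4 - 1)*(s + s) = -10*s)
V = -18 (V = 565 - 1*583 = 565 - 583 = -18)
(V + 1481)*f(b(√(5 + 3))) = (-18 + 1481)*(-10*5) = 1463*(-50) = -73150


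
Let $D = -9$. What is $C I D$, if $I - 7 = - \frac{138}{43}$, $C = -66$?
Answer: $\frac{96822}{43} \approx 2251.7$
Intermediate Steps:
$I = \frac{163}{43}$ ($I = 7 - \frac{138}{43} = \frac{163}{43} \approx 3.7907$)
$C I D = \left(-66\right) \frac{163}{43} \left(-9\right) = \left(- \frac{10758}{43}\right) \left(-9\right) = \frac{96822}{43}$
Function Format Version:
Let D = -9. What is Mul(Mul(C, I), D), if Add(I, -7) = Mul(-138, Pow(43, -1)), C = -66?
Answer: Rational(96822, 43) ≈ 2251.7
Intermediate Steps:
I = Rational(163, 43) (I = Add(7, Mul(-138, Pow(43, -1))) = Add(7, Mul(-138, Rational(1, 43))) = Add(7, Rational(-138, 43)) = Rational(163, 43) ≈ 3.7907)
Mul(Mul(C, I), D) = Mul(Mul(-66, Rational(163, 43)), -9) = Mul(Rational(-10758, 43), -9) = Rational(96822, 43)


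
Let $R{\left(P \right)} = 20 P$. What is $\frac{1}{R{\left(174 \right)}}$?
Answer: $\frac{1}{3480} \approx 0.00028736$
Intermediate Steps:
$\frac{1}{R{\left(174 \right)}} = \frac{1}{20 \cdot 174} = \frac{1}{3480}$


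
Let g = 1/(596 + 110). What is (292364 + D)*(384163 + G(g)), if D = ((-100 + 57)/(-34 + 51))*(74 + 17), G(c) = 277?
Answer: 1909234761000/17 ≈ 1.1231e+11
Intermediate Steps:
g = 1/706 ≈ 0.0014164
D = -3913/17 (D = -43/17*91 = -3913/17 ≈ -230.18)
(292364 + D)*(384163 + G(g)) = (292364 - 3913/17)*(384163 + 277) = (4966275/17)*384440 = 1909234761000/17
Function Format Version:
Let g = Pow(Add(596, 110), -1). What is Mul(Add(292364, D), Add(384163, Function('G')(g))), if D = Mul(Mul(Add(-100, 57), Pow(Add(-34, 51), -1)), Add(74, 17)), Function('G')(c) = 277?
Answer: Rational(1909234761000, 17) ≈ 1.1231e+11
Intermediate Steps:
g = Rational(1, 706) (g = Pow(706, -1) = Rational(1, 706) ≈ 0.0014164)
D = Rational(-3913, 17) (D = Mul(Mul(-43, Pow(17, -1)), 91) = Mul(Mul(-43, Rational(1, 17)), 91) = Mul(Rational(-43, 17), 91) = Rational(-3913, 17) ≈ -230.18)
Mul(Add(292364, D), Add(384163, Function('G')(g))) = Mul(Add(292364, Rational(-3913, 17)), Add(384163, 277)) = Mul(Rational(4966275, 17), 384440) = Rational(1909234761000, 17)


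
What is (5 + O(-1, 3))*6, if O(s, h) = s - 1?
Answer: 18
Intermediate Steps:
O(s, h) = -1 + s
(5 + O(-1, 3))*6 = (5 + (-1 - 1))*6 = (5 - 2)*6 = 3*6 = 18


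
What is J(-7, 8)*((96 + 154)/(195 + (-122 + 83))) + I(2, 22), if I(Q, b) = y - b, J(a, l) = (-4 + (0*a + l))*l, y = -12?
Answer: 674/39 ≈ 17.282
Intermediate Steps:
J(a, l) = l*(-4 + l) (J(a, l) = (-4 + (0 + l))*l = (-4 + l)*l = l*(-4 + l))
I(Q, b) = -12 - b
J(-7, 8)*((96 + 154)/(195 + (-122 + 83))) + I(2, 22) = (8*(-4 + 8))*((96 + 154)/(195 + (-122 + 83))) + (-12 - 1*22) = (8*4)*(250/(195 - 39)) + (-12 - 22) = 32*(250/156) - 34 = 32*(250*(1/156)) - 34 = 32*(125/78) - 34 = 2000/39 - 34 = 674/39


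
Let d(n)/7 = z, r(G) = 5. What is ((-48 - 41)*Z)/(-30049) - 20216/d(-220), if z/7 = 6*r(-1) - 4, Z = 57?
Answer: -42929113/2734459 ≈ -15.699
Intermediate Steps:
z = 182 (z = 7*(6*5 - 4) = 7*(30 - 4) = 7*26 = 182)
d(n) = 1274 (d(n) = 7*182 = 1274)
((-48 - 41)*Z)/(-30049) - 20216/d(-220) = ((-48 - 41)*57)/(-30049) - 20216/1274 = -89*57*(-1/30049) - 20216*1/1274 = -5073*(-1/30049) - 1444/91 = 5073/30049 - 1444/91 = -42929113/2734459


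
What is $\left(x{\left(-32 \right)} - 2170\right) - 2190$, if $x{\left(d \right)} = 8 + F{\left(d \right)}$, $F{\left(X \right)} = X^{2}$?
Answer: $-3328$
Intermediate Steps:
$x{\left(d \right)} = 8 + d^{2}$
$\left(x{\left(-32 \right)} - 2170\right) - 2190 = \left(\left(8 + \left(-32\right)^{2}\right) - 2170\right) - 2190 = \left(\left(8 + 1024\right) - 2170\right) - 2190 = \left(1032 - 2170\right) - 2190 = -1138 - 2190 = -3328$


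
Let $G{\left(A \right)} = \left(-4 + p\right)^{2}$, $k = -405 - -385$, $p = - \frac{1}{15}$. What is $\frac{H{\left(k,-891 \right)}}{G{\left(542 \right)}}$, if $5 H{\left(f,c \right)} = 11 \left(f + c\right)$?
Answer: $- \frac{450945}{3721} \approx -121.19$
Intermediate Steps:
$p = - \frac{1}{15}$ ($p = \left(-1\right) \frac{1}{15} = - \frac{1}{15} \approx -0.066667$)
$k = -20$ ($k = -405 + 385 = -20$)
$G{\left(A \right)} = \frac{3721}{225}$ ($G{\left(A \right)} = \left(-4 - \frac{1}{15}\right)^{2} = \left(- \frac{61}{15}\right)^{2} = \frac{3721}{225}$)
$H{\left(f,c \right)} = \frac{11 c}{5} + \frac{11 f}{5}$ ($H{\left(f,c \right)} = \frac{11 \left(f + c\right)}{5} = \frac{11 \left(c + f\right)}{5} = \frac{11 c + 11 f}{5} = \frac{11 c}{5} + \frac{11 f}{5}$)
$\frac{H{\left(k,-891 \right)}}{G{\left(542 \right)}} = \frac{\frac{11}{5} \left(-891\right) + \frac{11}{5} \left(-20\right)}{\frac{3721}{225}} = \left(- \frac{9801}{5} - 44\right) \frac{225}{3721} = \left(- \frac{10021}{5}\right) \frac{225}{3721} = - \frac{450945}{3721}$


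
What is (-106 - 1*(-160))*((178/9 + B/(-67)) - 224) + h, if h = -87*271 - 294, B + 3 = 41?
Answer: -2340285/67 ≈ -34930.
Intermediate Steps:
B = 38 (B = -3 + 41 = 38)
h = -23871 (h = -23577 - 294 = -23871)
(-106 - 1*(-160))*((178/9 + B/(-67)) - 224) + h = (-106 - 1*(-160))*((178/9 + 38/(-67)) - 224) - 23871 = (-106 + 160)*((178*(1/9) + 38*(-1/67)) - 224) - 23871 = 54*((178/9 - 38/67) - 224) - 23871 = 54*(11584/603 - 224) - 23871 = 54*(-123488/603) - 23871 = -740928/67 - 23871 = -2340285/67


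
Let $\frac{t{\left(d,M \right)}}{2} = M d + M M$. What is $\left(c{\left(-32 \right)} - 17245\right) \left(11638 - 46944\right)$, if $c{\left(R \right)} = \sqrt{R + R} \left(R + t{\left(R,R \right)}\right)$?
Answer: $608851970 - 1147868672 i \approx 6.0885 \cdot 10^{8} - 1.1479 \cdot 10^{9} i$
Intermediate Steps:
$t{\left(d,M \right)} = 2 M^{2} + 2 M d$ ($t{\left(d,M \right)} = 2 \left(M d + M M\right) = 2 \left(M d + M^{2}\right) = 2 \left(M^{2} + M d\right) = 2 M^{2} + 2 M d$)
$c{\left(R \right)} = \sqrt{2} \sqrt{R} \left(R + 4 R^{2}\right)$ ($c{\left(R \right)} = \sqrt{R + R} \left(R + 2 R \left(R + R\right)\right) = \sqrt{2 R} \left(R + 2 R 2 R\right) = \sqrt{2} \sqrt{R} \left(R + 4 R^{2}\right)$)
$\left(c{\left(-32 \right)} - 17245\right) \left(11638 - 46944\right) = \left(\sqrt{2} \left(-32\right)^{\frac{3}{2}} \left(1 + 4 \left(-32\right)\right) - 17245\right) \left(11638 - 46944\right) = \left(\sqrt{2} \left(- 128 i \sqrt{2}\right) \left(1 - 128\right) - 17245\right) \left(-35306\right) = \left(\sqrt{2} \left(- 128 i \sqrt{2}\right) \left(-127\right) - 17245\right) \left(-35306\right) = \left(32512 i - 17245\right) \left(-35306\right) = \left(-17245 + 32512 i\right) \left(-35306\right) = 608851970 - 1147868672 i$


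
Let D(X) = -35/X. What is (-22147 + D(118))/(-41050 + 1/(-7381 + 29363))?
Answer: 9574556857/17746434947 ≈ 0.53952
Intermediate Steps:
(-22147 + D(118))/(-41050 + 1/(-7381 + 29363)) = (-22147 - 35/118)/(-41050 + 1/(-7381 + 29363)) = (-22147 - 35*1/118)/(-41050 + 1/21982) = (-22147 - 35/118)/(-41050 + 1/21982) = -2613381/(118*(-902361099/21982)) = -2613381/118*(-21982/902361099) = 9574556857/17746434947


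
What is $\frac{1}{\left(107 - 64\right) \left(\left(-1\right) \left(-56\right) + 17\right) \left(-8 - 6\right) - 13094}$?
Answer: $- \frac{1}{57040} \approx -1.7532 \cdot 10^{-5}$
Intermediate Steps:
$\frac{1}{\left(107 - 64\right) \left(\left(-1\right) \left(-56\right) + 17\right) \left(-8 - 6\right) - 13094} = \frac{1}{43 \left(56 + 17\right) \left(-14\right) - 13094} = \frac{1}{43 \cdot 73 \left(-14\right) - 13094} = \frac{1}{43 \left(-1022\right) - 13094} = \frac{1}{-43946 - 13094} = \frac{1}{-57040} = - \frac{1}{57040}$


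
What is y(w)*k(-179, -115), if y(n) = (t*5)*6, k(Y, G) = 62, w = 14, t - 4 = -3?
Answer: 1860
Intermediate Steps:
t = 1 (t = 4 - 3 = 1)
y(n) = 30 (y(n) = (1*5)*6 = 5*6 = 30)
y(w)*k(-179, -115) = 30*62 = 1860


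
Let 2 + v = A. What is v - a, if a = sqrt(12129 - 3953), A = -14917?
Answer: -14919 - 4*sqrt(511) ≈ -15009.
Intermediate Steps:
v = -14919 (v = -2 - 14917 = -14919)
a = 4*sqrt(511) (a = sqrt(8176) = 4*sqrt(511) ≈ 90.421)
v - a = -14919 - 4*sqrt(511)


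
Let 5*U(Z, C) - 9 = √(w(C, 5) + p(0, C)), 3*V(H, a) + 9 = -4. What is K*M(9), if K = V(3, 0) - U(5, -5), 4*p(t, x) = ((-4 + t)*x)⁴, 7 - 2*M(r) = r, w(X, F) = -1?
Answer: 92/15 + √39999/5 ≈ 46.133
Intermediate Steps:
M(r) = 7/2 - r/2
V(H, a) = -13/3 (V(H, a) = -3 + (⅓)*(-4) = -3 - 4/3 = -13/3)
p(t, x) = x⁴*(-4 + t)⁴/4 (p(t, x) = ((-4 + t)*x)⁴/4 = (x*(-4 + t))⁴/4 = (x⁴*(-4 + t)⁴)/4 = x⁴*(-4 + t)⁴/4)
U(Z, C) = 9/5 + √(-1 + 64*C⁴)/5 (U(Z, C) = 9/5 + √(-1 + C⁴*(-4 + 0)⁴/4)/5 = 9/5 + √(-1 + (¼)*C⁴*(-4)⁴)/5 = 9/5 + √(-1 + (¼)*C⁴*256)/5 = 9/5 + √(-1 + 64*C⁴)/5)
K = -92/15 - √39999/5 (K = -13/3 - (9/5 + √(-1 + 64*(-5)⁴)/5) = -13/3 - (9/5 + √(-1 + 64*625)/5) = -13/3 - (9/5 + √(-1 + 40000)/5) = -13/3 - (9/5 + √39999/5) = -13/3 + (-9/5 - √39999/5) = -92/15 - √39999/5 ≈ -46.133)
K*M(9) = (-92/15 - √39999/5)*(7/2 - ½*9) = (-92/15 - √39999/5)*(7/2 - 9/2) = (-92/15 - √39999/5)*(-1) = 92/15 + √39999/5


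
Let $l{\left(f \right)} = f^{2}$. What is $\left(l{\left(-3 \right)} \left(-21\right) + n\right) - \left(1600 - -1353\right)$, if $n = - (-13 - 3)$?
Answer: $-3126$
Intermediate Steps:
$n = 16$ ($n = \left(-1\right) \left(-16\right) = 16$)
$\left(l{\left(-3 \right)} \left(-21\right) + n\right) - \left(1600 - -1353\right) = \left(\left(-3\right)^{2} \left(-21\right) + 16\right) - \left(1600 - -1353\right) = \left(9 \left(-21\right) + 16\right) - \left(1600 + 1353\right) = \left(-189 + 16\right) - 2953 = -173 - 2953 = -3126$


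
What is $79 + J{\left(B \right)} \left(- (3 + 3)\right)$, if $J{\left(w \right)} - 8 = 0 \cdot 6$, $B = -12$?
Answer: $31$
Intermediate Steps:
$J{\left(w \right)} = 8$ ($J{\left(w \right)} = 8 + 0 \cdot 6 = 8 + 0 = 8$)
$79 + J{\left(B \right)} \left(- (3 + 3)\right) = 79 + 8 \left(- (3 + 3)\right) = 79 + 8 \left(\left(-1\right) 6\right) = 79 + 8 \left(-6\right) = 79 - 48 = 31$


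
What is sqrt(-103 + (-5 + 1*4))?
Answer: 2*I*sqrt(26) ≈ 10.198*I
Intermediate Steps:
sqrt(-103 + (-5 + 1*4)) = sqrt(-103 + (-5 + 4)) = sqrt(-103 - 1) = sqrt(-104) = 2*I*sqrt(26)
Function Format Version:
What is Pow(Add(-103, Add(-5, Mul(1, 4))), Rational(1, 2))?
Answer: Mul(2, I, Pow(26, Rational(1, 2))) ≈ Mul(10.198, I)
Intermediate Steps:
Pow(Add(-103, Add(-5, Mul(1, 4))), Rational(1, 2)) = Pow(Add(-103, Add(-5, 4)), Rational(1, 2)) = Pow(Add(-103, -1), Rational(1, 2)) = Pow(-104, Rational(1, 2)) = Mul(2, I, Pow(26, Rational(1, 2)))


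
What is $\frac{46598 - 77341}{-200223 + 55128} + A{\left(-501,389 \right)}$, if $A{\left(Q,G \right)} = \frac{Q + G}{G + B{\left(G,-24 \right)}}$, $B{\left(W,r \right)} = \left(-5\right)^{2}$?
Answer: $- \frac{587173}{10011555} \approx -0.05865$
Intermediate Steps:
$B{\left(W,r \right)} = 25$
$A{\left(Q,G \right)} = \frac{G + Q}{25 + G}$ ($A{\left(Q,G \right)} = \frac{Q + G}{G + 25} = \frac{G + Q}{25 + G}$)
$\frac{46598 - 77341}{-200223 + 55128} + A{\left(-501,389 \right)} = \frac{46598 - 77341}{-200223 + 55128} + \frac{389 - 501}{25 + 389} = - \frac{30743}{-145095} + \frac{1}{414} \left(-112\right) = \left(-30743\right) \left(- \frac{1}{145095}\right) + \frac{1}{414} \left(-112\right) = \frac{30743}{145095} - \frac{56}{207} = - \frac{587173}{10011555}$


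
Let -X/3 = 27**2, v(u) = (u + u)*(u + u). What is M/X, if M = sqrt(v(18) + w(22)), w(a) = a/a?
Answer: -sqrt(1297)/2187 ≈ -0.016467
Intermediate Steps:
v(u) = 4*u**2 (v(u) = (2*u)*(2*u) = 4*u**2)
X = -2187 (X = -3*27**2 = -3*729 = -2187)
w(a) = 1
M = sqrt(1297) (M = sqrt(4*18**2 + 1) = sqrt(4*324 + 1) = sqrt(1296 + 1) = sqrt(1297) ≈ 36.014)
M/X = sqrt(1297)/(-2187) = sqrt(1297)*(-1/2187) = -sqrt(1297)/2187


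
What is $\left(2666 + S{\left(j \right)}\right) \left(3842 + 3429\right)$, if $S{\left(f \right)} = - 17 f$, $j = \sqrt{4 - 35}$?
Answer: $19384486 - 123607 i \sqrt{31} \approx 1.9384 \cdot 10^{7} - 6.8822 \cdot 10^{5} i$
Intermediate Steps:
$j = i \sqrt{31}$ ($j = \sqrt{-31} = i \sqrt{31} \approx 5.5678 i$)
$\left(2666 + S{\left(j \right)}\right) \left(3842 + 3429\right) = \left(2666 - 17 i \sqrt{31}\right) \left(3842 + 3429\right) = \left(2666 - 17 i \sqrt{31}\right) 7271 = 19384486 - 123607 i \sqrt{31}$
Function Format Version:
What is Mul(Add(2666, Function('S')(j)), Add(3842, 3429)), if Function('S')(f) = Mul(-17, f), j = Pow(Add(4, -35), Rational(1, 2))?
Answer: Add(19384486, Mul(-123607, I, Pow(31, Rational(1, 2)))) ≈ Add(1.9384e+7, Mul(-6.8822e+5, I))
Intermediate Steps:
j = Mul(I, Pow(31, Rational(1, 2))) (j = Pow(-31, Rational(1, 2)) = Mul(I, Pow(31, Rational(1, 2))) ≈ Mul(5.5678, I))
Mul(Add(2666, Function('S')(j)), Add(3842, 3429)) = Mul(Add(2666, Mul(-17, Mul(I, Pow(31, Rational(1, 2))))), Add(3842, 3429)) = Mul(Add(2666, Mul(-17, I, Pow(31, Rational(1, 2)))), 7271) = Add(19384486, Mul(-123607, I, Pow(31, Rational(1, 2))))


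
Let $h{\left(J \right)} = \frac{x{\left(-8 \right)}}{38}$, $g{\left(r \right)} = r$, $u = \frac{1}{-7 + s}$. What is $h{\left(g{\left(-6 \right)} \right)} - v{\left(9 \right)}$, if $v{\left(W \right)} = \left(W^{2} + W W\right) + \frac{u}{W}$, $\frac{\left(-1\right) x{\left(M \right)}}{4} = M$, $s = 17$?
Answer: $- \frac{275599}{1710} \approx -161.17$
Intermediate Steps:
$u = \frac{1}{10}$ ($u = \frac{1}{-7 + 17} = \frac{1}{10} \approx 0.1$)
$x{\left(M \right)} = - 4 M$
$h{\left(J \right)} = \frac{16}{19}$ ($h{\left(J \right)} = \frac{\left(-4\right) \left(-8\right)}{38} = 32 \cdot \frac{1}{38} = \frac{16}{19}$)
$v{\left(W \right)} = 2 W^{2} + \frac{1}{10 W}$ ($v{\left(W \right)} = \left(W^{2} + W W\right) + \frac{1}{10 W} = \left(W^{2} + W^{2}\right) + \frac{1}{10 W} = 2 W^{2} + \frac{1}{10 W}$)
$h{\left(g{\left(-6 \right)} \right)} - v{\left(9 \right)} = \frac{16}{19} - \frac{1 + 20 \cdot 9^{3}}{10 \cdot 9} = \frac{16}{19} - \frac{1}{10} \cdot \frac{1}{9} \left(1 + 20 \cdot 729\right) = \frac{16}{19} - \frac{1}{10} \cdot \frac{1}{9} \left(1 + 14580\right) = \frac{16}{19} - \frac{1}{10} \cdot \frac{1}{9} \cdot 14581 = \frac{16}{19} - \frac{14581}{90} = - \frac{275599}{1710}$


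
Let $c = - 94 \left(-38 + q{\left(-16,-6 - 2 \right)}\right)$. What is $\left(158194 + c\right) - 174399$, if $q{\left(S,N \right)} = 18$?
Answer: $-14325$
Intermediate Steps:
$c = 1880$ ($c = - 94 \left(-38 + 18\right) = \left(-94\right) \left(-20\right) = 1880$)
$\left(158194 + c\right) - 174399 = \left(158194 + 1880\right) - 174399 = 160074 - 174399 = -14325$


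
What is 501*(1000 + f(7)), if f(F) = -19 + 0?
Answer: 491481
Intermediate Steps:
f(F) = -19
501*(1000 + f(7)) = 501*(1000 - 19) = 501*981 = 491481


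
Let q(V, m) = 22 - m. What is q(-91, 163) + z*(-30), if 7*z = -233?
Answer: 6003/7 ≈ 857.57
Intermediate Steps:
z = -233/7 (z = (⅐)*(-233) = -233/7 ≈ -33.286)
q(-91, 163) + z*(-30) = (22 - 1*163) - 233/7*(-30) = (22 - 163) + 6990/7 = -141 + 6990/7 = 6003/7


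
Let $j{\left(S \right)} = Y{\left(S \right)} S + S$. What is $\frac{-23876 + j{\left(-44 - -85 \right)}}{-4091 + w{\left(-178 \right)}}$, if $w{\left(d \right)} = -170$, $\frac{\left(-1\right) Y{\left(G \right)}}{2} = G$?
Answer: $\frac{27197}{4261} \approx 6.3828$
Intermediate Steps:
$Y{\left(G \right)} = - 2 G$
$j{\left(S \right)} = S - 2 S^{2}$ ($j{\left(S \right)} = - 2 S S + S = - 2 S^{2} + S = S - 2 S^{2}$)
$\frac{-23876 + j{\left(-44 - -85 \right)}}{-4091 + w{\left(-178 \right)}} = \frac{-23876 + \left(-44 - -85\right) \left(1 - 2 \left(-44 - -85\right)\right)}{-4091 - 170} = \frac{-23876 + \left(-44 + 85\right) \left(1 - 2 \left(-44 + 85\right)\right)}{-4261} = \left(-23876 + 41 \left(1 - 82\right)\right) \left(- \frac{1}{4261}\right) = \left(-23876 + 41 \left(-81\right)\right) \left(- \frac{1}{4261}\right) = \left(-23876 - 3321\right) \left(- \frac{1}{4261}\right) = \left(-27197\right) \left(- \frac{1}{4261}\right) = \frac{27197}{4261}$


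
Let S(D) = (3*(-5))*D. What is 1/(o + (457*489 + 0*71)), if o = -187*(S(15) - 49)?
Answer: 1/274711 ≈ 3.6402e-6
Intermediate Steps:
S(D) = -15*D
o = 51238 (o = -187*(-15*15 - 49) = -187*(-225 - 49) = -187*(-274) = 51238)
1/(o + (457*489 + 0*71)) = 1/(51238 + (457*489 + 0*71)) = 1/(51238 + (223473 + 0)) = 1/(51238 + 223473) = 1/274711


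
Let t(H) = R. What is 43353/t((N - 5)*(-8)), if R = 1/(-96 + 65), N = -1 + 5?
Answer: -1343943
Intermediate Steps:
N = 4
R = -1/31 (R = 1/(-31) = -1/31 ≈ -0.032258)
t(H) = -1/31
43353/t((N - 5)*(-8)) = 43353/(-1/31) = 43353*(-31) = -1343943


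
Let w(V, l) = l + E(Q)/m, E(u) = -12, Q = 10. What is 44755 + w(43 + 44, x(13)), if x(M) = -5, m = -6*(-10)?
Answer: 223749/5 ≈ 44750.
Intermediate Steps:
m = 60
w(V, l) = -⅕ + l (w(V, l) = l - 12/60 = l - 12*1/60 = l - ⅕ = -⅕ + l)
44755 + w(43 + 44, x(13)) = 44755 + (-⅕ - 5) = 44755 - 26/5 = 223749/5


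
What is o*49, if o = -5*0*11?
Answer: 0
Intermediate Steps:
o = 0 (o = 0*11 = 0)
o*49 = 0*49 = 0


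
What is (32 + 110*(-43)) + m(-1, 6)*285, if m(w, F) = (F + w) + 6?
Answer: -1563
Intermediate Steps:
m(w, F) = 6 + F + w
(32 + 110*(-43)) + m(-1, 6)*285 = (32 + 110*(-43)) + (6 + 6 - 1)*285 = (32 - 4730) + 11*285 = -4698 + 3135 = -1563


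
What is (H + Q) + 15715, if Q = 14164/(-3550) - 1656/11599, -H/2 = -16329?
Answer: 995829124407/20588225 ≈ 48369.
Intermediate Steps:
H = 32658 (H = -2*(-16329) = 32658)
Q = -85083518/20588225 (Q = 14164*(-1/3550) - 1656*1/11599 = -7082/1775 - 1656/11599 = -85083518/20588225 ≈ -4.1326)
(H + Q) + 15715 = (32658 - 85083518/20588225) + 15715 = 672285168532/20588225 + 15715 = 995829124407/20588225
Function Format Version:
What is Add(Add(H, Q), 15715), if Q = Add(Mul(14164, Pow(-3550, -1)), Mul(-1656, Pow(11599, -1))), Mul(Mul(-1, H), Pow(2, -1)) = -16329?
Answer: Rational(995829124407, 20588225) ≈ 48369.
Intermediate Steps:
H = 32658 (H = Mul(-2, -16329) = 32658)
Q = Rational(-85083518, 20588225) (Q = Add(Mul(14164, Rational(-1, 3550)), Mul(-1656, Rational(1, 11599))) = Add(Rational(-7082, 1775), Rational(-1656, 11599)) = Rational(-85083518, 20588225) ≈ -4.1326)
Add(Add(H, Q), 15715) = Add(Add(32658, Rational(-85083518, 20588225)), 15715) = Add(Rational(672285168532, 20588225), 15715) = Rational(995829124407, 20588225)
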